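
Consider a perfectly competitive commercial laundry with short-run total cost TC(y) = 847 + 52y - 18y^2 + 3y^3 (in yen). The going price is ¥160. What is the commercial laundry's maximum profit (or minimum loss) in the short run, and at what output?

Profit = -¥199 at y = 6

AVC = 52 - 18y + 3y^2 has its minimum ¥25 at y = 3; price ¥160 clears that bar, so the firm operates.
MC = 52 - 36y + 9y^2. Setting P = MC and taking the root on the rising branch gives y* = 6.
TR = 160·6 = 960. TC = 847 + 312 = 1159. Profit = 960 − 1159 = -¥199.
That loss of ¥199 beats the ¥847 the firm would lose by shutting down; producing recovers ¥648 of fixed cost.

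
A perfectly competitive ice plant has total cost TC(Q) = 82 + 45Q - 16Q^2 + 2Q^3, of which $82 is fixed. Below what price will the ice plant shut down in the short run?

The shutdown price is the minimum of AVC. VC = 45Q - 16Q^2 + 2Q^3, so AVC = 45 - 16Q + 2Q^2.
At the minimum of AVC, MC = AVC. MC = 45 - 32Q + 6Q^2; setting MC = AVC gives 4Q^2 - 16Q = 0, so Q = 4. min AVC = 13.
So the shutdown price is $13.

$13 per unit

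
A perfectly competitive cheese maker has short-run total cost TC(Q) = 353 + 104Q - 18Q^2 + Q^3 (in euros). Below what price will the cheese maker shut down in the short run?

The firm shuts down when price falls below the minimum of average variable cost. AVC = VC/Q = 104 - 18Q + Q^2.
At the minimum of AVC, MC = AVC. MC = 104 - 36Q + 3Q^2; setting MC = AVC gives 2Q^2 - 18Q = 0, so Q = 9. min AVC = 23.
So the shutdown price is €23.

€23 per unit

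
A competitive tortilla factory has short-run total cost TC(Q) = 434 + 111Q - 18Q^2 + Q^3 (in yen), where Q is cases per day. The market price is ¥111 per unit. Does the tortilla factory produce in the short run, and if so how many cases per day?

Produce at Q = 12

Strip out fixed cost: VC = 111Q - 18Q^2 + Q^3. Then AVC = 111 - 18Q + Q^2 and MC = 111 - 36Q + 3Q^2.
The AVC parabola has its vertex at Q = 18/2 = 9, where AVC = 111 - 18·9 + 9^2 = ¥30.
Since P = ¥111 ≥ min AVC = ¥30, price covers variable cost and the firm should produce.
P = MC gives -36Q + 3Q^2 = 0, with roots 0 and 12. Take the larger (rising MC): Q* = 12.
Check: AVC at Q = 12 is ¥39 ≤ P, so revenue covers variable cost.
Profit = P·Q − TC = 111·12 − 902 = ¥430.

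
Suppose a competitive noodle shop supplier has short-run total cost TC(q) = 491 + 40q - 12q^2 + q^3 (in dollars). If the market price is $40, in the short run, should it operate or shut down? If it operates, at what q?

Variable cost is VC = 40q - 12q^2 + q^3, so AVC = VC/q = 40 - 12q + q^2 and MC = dTC/dq = 40 - 24q + 3q^2.
AVC is minimized where dAVC/dq = -12 + 2q = 0, at q = 6; min AVC = 40 - 12·6 + 6^2 = $4.
P = $40 exceeds min AVC = $4, so the firm stays open.
P = MC gives -24q + 3q^2 = 0, with roots 0 and 8. Take the larger (rising MC): q* = 8.
Check: AVC at q = 8 is $8 ≤ P, so revenue covers variable cost.
Profit = P·q − TC = 40·8 − 555 = -$235, a loss, but smaller than the $491 fixed cost the firm would lose by shutting down.

Produce at q = 8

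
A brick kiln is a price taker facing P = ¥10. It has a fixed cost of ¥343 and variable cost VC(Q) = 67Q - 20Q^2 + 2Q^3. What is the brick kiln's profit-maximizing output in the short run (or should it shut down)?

Strip out fixed cost: VC = 67Q - 20Q^2 + 2Q^3. Then AVC = 67 - 20Q + 2Q^2 and MC = 67 - 40Q + 6Q^2.
AVC hits its minimum where MC = AVC, at Q = 5, giving min AVC = 67 - 20·5 + 2·5^2 = ¥17.
Since P = ¥10 < min AVC = ¥17, price fails to cover variable cost at any output.
Shutting down limits the loss to fixed cost, ¥343.

Shut down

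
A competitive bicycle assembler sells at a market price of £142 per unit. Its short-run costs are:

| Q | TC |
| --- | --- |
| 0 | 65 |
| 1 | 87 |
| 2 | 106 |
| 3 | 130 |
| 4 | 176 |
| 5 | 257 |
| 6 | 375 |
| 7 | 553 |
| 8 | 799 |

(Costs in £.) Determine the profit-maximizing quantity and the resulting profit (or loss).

Tabulate TR − TC: Q=0: -65; Q=1: 55; Q=2: 178; Q=3: 296; Q=4: 392; Q=5: 453; Q=6: 477; Q=7: 441; Q=8: 337.
Profit is maximized at Q = 6. AVC there is 310/6 = £51.67 ≤ P, so producing beats shutting down (which would give -£65).

Q = 6; profit = £477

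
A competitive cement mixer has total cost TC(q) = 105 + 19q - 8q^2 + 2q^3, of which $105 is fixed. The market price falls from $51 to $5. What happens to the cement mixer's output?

MC = 19 - 16q + 6q^2; the shutdown threshold is min AVC = $11 (at q = 2).
With P = $51 above the shutdown price, P = MC gives q = 4.
At P = $5 < min AVC = $11, price no longer covers variable cost at any output, so the firm shuts down: q = 0.

Output falls from 4 to 0 (the firm shuts down)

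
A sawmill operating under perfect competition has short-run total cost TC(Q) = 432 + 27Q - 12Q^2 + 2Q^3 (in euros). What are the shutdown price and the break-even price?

Shutdown price = €9; break-even price = €99

Shutdown price = min AVC. AVC = 27 - 12Q + 2Q^2, with vertex at Q = 3 and minimum €9.
ATC = 432/Q + 27 - 12Q + 2Q^2. Setting dATC/dQ = −432/Q^2 − 12 + 4Q = 0 gives Q = 6 (since 4·6^3 − 12·6^2 = 432).
min ATC = 432/6 + 27 − 12·6 + 2·6^2 = €99. That is the break-even price.
For €9 ≤ P < €99 the firm produces at a loss; below €9 it shuts down.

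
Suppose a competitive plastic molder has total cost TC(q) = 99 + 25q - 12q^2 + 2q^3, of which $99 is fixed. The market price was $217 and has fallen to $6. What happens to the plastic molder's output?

Output falls from 8 to 0 (the firm shuts down)

AVC = 25 - 12q + 2q^2, minimized at q = 3 where min AVC = $7. MC = 25 - 24q + 6q^2.
At P = $217 ≥ min AVC, set P = MC on the rising branch: q = 8.
At P = $6 < min AVC = $7, price no longer covers variable cost at any output, so the firm shuts down: q = 0.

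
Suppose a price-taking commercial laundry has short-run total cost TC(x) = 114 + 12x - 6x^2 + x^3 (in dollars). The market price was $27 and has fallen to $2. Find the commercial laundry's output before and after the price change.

Output falls from 5 to 0 (the firm shuts down)

MC = 12 - 12x + 3x^2; the shutdown threshold is min AVC = $3 (at x = 3).
With P = $27 above the shutdown price, P = MC gives x = 5.
At P = $2 < min AVC = $3, price no longer covers variable cost at any output, so the firm shuts down: x = 0.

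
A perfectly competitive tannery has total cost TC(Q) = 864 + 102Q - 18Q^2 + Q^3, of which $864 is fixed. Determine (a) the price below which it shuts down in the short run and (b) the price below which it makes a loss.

Shutdown price = $21; break-even price = $102

AVC = 102 - 18Q + Q^2; minimized at Q = 9, giving min AVC = $21. That is the shutdown price.
ATC = 864/Q + 102 - 18Q + Q^2. Setting dATC/dQ = −864/Q^2 − 18 + 2Q = 0 gives Q = 12 (since 2·12^3 − 18·12^2 = 864).
min ATC = 864/12 + 102 − 18·12 + 12^2 = $102. That is the break-even price.
For $21 ≤ P < $102 the firm produces at a loss; below $21 it shuts down.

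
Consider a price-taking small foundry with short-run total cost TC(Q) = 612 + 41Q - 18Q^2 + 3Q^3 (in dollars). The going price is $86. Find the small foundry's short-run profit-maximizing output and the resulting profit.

Profit = -$312 at Q = 5

AVC = 41 - 18Q + 3Q^2 has its minimum $14 at Q = 3; price $86 clears that bar, so the firm operates.
MC = 41 - 36Q + 9Q^2. Setting P = MC and taking the root on the rising branch gives Q* = 5.
TR = 86·5 = 430. TC = 612 + 130 = 742. Profit = 430 − 742 = -$312.
That loss of $312 beats the $612 the firm would lose by shutting down; producing recovers $300 of fixed cost.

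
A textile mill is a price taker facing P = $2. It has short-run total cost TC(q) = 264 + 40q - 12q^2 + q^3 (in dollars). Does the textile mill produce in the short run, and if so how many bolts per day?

From TC, MC = TC'(q) = 40 - 24q + 3q^2 and AVC = VC/q = 40 - 12q + q^2.
The AVC parabola has its vertex at q = 12/2 = 6, where AVC = 40 - 12·6 + 6^2 = $4.
Since P = $2 < min AVC = $4, price fails to cover variable cost at any output.
Shutting down limits the loss to fixed cost, $264.

Shut down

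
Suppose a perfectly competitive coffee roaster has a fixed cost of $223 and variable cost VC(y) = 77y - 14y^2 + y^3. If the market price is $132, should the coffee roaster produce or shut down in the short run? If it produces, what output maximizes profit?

Variable cost is VC = 77y - 14y^2 + y^3, so AVC = VC/y = 77 - 14y + y^2 and MC = dTC/dy = 77 - 28y + 3y^2.
AVC hits its minimum where MC = AVC, at y = 7, giving min AVC = 77 - 14·7 + 7^2 = $28.
Because $132 ≥ $28, revenue can cover variable cost; the firm operates.
Solving P = MC: -55 - 28y + 3y^2 = 0 ⇒ y = -5/3 or 11. On the upward-sloping branch, y* = 11.
Check: AVC at y = 11 is $44 ≤ P, so revenue covers variable cost.
Profit = P·y − TC = 132·11 − 707 = $745.

Produce at y = 11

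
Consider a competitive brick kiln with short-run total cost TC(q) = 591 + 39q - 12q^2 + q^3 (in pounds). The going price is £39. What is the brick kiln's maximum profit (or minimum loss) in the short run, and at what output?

Profit = -£335 at q = 8

AVC = 39 - 12q + q^2 has its minimum £3 at q = 6; price £39 clears that bar, so the firm operates.
MC = 39 - 24q + 3q^2. Setting P = MC and taking the root on the rising branch gives q* = 8.
TR = 39·8 = 312. TC = 591 + 56 = 647. Profit = 312 − 647 = -£335.
That loss of £335 beats the £591 the firm would lose by shutting down; producing recovers £256 of fixed cost.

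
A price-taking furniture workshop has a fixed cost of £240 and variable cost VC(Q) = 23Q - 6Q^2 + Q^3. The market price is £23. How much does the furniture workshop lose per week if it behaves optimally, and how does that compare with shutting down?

AVC = 23 - 6Q + Q^2; min AVC = £14 at Q = 3. Since P = £23 ≥ min AVC, the firm produces.
MC = 23 - 12Q + 3Q^2. Setting P = MC and taking the root on the rising branch gives Q* = 4.
TR = 23·4 = 92. TC = 240 + 60 = 300. Profit = 92 − 300 = -£208.
That loss of £208 beats the £240 the firm would lose by shutting down; producing recovers £32 of fixed cost.

Profit = -£208 at Q = 4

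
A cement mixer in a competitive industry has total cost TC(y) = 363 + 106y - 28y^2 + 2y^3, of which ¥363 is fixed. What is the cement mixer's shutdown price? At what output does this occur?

The firm shuts down when price falls below the minimum of average variable cost. AVC = VC/y = 106 - 28y + 2y^2.
dAVC/dy = -28 + 4y = 0 gives y = 7. min AVC = 106 - 28·7 + 2·7^2 = 8.
So the shutdown price is ¥8.

¥8 per unit, at y = 7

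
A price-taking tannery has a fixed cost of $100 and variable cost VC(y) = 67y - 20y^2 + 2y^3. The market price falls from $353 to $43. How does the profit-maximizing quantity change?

MC = 67 - 40y + 6y^2; the shutdown threshold is min AVC = $17 (at y = 5).
At P = $353 ≥ min AVC, set P = MC on the rising branch: y = 11.
At P = $43 ≥ min AVC, set P = MC: y = 6. The firm stays open but cuts output.

Output falls from 11 to 6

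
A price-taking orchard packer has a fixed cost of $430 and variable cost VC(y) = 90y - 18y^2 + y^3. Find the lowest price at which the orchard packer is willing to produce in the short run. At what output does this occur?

$9 per unit, at y = 9

Short-run supply begins at min AVC. From VC = 90y - 18y^2 + y^3, AVC = 90 - 18y + y^2.
dAVC/dy = -18 + 2y = 0 gives y = 9. min AVC = 90 - 18·9 + 9^2 = 9.
So the shutdown price is $9.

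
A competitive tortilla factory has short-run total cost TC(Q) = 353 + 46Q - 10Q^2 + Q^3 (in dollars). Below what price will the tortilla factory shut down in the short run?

$21 per unit

The shutdown price is the minimum of AVC. VC = 46Q - 10Q^2 + Q^3, so AVC = 46 - 10Q + Q^2.
dAVC/dQ = -10 + 2Q = 0 gives Q = 5. min AVC = 46 - 10·5 + 5^2 = 21.
The firm shuts down for any P below $21.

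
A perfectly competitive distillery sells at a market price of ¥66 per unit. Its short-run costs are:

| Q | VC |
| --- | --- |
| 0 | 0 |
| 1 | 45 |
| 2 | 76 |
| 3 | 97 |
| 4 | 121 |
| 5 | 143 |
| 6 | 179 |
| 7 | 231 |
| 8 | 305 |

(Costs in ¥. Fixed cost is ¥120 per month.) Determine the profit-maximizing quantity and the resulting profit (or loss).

Compute π = P·Q − TC at each output: Q=0: -120; Q=1: -99; Q=2: -64; Q=3: -19; Q=4: 23; Q=5: 67; Q=6: 97; Q=7: 111; Q=8: 103.
Profit is maximized at Q = 7. AVC there is 231/7 = ¥33 ≤ P, so producing beats shutting down (which would give -¥120).

Q = 7; profit = ¥111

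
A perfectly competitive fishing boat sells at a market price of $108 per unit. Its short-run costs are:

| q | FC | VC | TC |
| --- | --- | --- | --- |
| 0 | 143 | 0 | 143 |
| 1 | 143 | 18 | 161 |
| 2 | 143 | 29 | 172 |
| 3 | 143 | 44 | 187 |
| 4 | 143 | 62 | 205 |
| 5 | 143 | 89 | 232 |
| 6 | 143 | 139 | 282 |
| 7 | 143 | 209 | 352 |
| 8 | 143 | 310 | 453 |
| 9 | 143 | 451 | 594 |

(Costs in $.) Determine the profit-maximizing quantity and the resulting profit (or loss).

q = 8; profit = $411

Compute π = P·q − TC at each output: q=0: -143; q=1: -53; q=2: 44; q=3: 137; q=4: 227; q=5: 308; q=6: 366; q=7: 404; q=8: 411; q=9: 378.
Profit is maximized at q = 8. AVC there is 310/8 = $38.75 ≤ P, so producing beats shutting down (which would give -$143).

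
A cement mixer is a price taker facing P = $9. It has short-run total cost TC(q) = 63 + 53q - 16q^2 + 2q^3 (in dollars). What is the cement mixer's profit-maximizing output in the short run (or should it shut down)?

Shut down

Strip out fixed cost: VC = 53q - 16q^2 + 2q^3. Then AVC = 53 - 16q + 2q^2 and MC = 53 - 32q + 6q^2.
AVC hits its minimum where MC = AVC, at q = 4, giving min AVC = 53 - 16·4 + 2·4^2 = $21.
With P < min AVC ($9 < $21), every unit sold adds to the loss.
Shutting down limits the loss to fixed cost, $63.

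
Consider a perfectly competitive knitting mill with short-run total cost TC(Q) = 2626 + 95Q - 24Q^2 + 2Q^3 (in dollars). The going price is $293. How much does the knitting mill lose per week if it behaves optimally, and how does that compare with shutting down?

AVC = 95 - 24Q + 2Q^2; min AVC = $23 at Q = 6. Since P = $293 ≥ min AVC, the firm produces.
MC = 95 - 48Q + 6Q^2. Setting P = MC and taking the root on the rising branch gives Q* = 11.
TR = 293·11 = 3223. TC = 2626 + 803 = 3429. Profit = 3223 − 3429 = -$206.
Shutting down would mean losing the fixed cost of $2626, so operating at a loss of $206 is better by $2420.

Profit = -$206 at Q = 11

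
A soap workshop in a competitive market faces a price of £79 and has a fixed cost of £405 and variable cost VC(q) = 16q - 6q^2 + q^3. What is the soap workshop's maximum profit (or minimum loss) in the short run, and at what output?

Profit = -£13 at q = 7

AVC = 16 - 6q + q^2; min AVC = £7 at q = 3. Since P = £79 ≥ min AVC, the firm produces.
With MC = 16 - 12q + 3q^2, P = MC on the upward-sloping part at q* = 7.
TR = 79·7 = 553. TC = 405 + 161 = 566. Profit = 553 − 566 = -£13.
By producing, the firm covers all variable cost plus £392 of fixed cost; shutting down would lose the full £405.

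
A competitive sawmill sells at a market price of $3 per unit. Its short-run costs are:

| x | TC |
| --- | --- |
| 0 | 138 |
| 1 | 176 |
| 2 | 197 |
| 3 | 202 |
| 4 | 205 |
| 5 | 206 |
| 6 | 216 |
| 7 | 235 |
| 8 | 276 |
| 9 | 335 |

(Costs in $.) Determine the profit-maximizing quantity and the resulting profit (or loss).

x = 0 (shut down); profit = -$138

Profit at each row (π = 3x − TC): x=0: -138; x=1: -173; x=2: -191; x=3: -193; x=4: -193; x=5: -191; x=6: -198; x=7: -214; x=8: -252; x=9: -308.
Profit is highest at x = 0. Equivalently, the lowest AVC in the table is 78/6 ≈ $13 at x = 6, and P = $3 falls below it — price never covers variable cost, so the firm shuts down and loses only its fixed cost.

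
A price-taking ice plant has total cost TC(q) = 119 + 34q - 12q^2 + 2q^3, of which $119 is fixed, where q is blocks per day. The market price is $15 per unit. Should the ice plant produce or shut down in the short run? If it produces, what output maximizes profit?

Shut down

Strip out fixed cost: VC = 34q - 12q^2 + 2q^3. Then AVC = 34 - 12q + 2q^2 and MC = 34 - 24q + 6q^2.
The AVC parabola has its vertex at q = 12/4 = 3, where AVC = 34 - 12·3 + 2·3^2 = $16.
Since P = $15 < min AVC = $16, price fails to cover variable cost at any output.
Best response: produce nothing and absorb the $119 fixed cost.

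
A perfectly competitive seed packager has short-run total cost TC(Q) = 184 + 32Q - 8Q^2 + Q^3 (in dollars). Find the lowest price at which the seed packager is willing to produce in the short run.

$16 per unit

The firm shuts down when price falls below the minimum of average variable cost. AVC = VC/Q = 32 - 8Q + Q^2.
At the minimum of AVC, MC = AVC. MC = 32 - 16Q + 3Q^2; setting MC = AVC gives 2Q^2 - 8Q = 0, so Q = 4. min AVC = 16.
The firm shuts down for any P below $16.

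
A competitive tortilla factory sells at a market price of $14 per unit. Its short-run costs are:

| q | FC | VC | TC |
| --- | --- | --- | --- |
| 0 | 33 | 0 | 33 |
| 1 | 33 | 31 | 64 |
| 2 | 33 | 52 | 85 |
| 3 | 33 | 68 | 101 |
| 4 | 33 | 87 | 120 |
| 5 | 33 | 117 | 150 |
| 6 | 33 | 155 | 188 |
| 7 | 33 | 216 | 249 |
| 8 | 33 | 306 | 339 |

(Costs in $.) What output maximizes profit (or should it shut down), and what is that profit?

q = 0 (shut down); profit = -$33

Compute π = P·q − TC at each output: q=0: -33; q=1: -50; q=2: -57; q=3: -59; q=4: -64; q=5: -80; q=6: -104; q=7: -151; q=8: -227.
Profit is highest at q = 0. Equivalently, the lowest AVC in the table is 87/4 ≈ $21.75 at q = 4, and P = $14 falls below it — price never covers variable cost, so the firm shuts down and loses only its fixed cost.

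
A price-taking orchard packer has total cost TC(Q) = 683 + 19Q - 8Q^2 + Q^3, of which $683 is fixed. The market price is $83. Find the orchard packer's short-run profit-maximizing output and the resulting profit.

AVC = 19 - 8Q + Q^2; min AVC = $3 at Q = 4. Since P = $83 ≥ min AVC, the firm produces.
MC = 19 - 16Q + 3Q^2. Setting P = MC and taking the root on the rising branch gives Q* = 8.
TR = 83·8 = 664. TC = 683 + 152 = 835. Profit = 664 − 835 = -$171.
That loss of $171 beats the $683 the firm would lose by shutting down; producing recovers $512 of fixed cost.

Profit = -$171 at Q = 8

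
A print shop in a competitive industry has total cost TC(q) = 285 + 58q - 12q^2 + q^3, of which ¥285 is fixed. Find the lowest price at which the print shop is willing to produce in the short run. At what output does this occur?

¥22 per unit, at q = 6

The firm shuts down when price falls below the minimum of average variable cost. AVC = VC/q = 58 - 12q + q^2.
dAVC/dq = -12 + 2q = 0 gives q = 6. min AVC = 58 - 12·6 + 6^2 = 22.
For P < ¥22 the firm produces nothing.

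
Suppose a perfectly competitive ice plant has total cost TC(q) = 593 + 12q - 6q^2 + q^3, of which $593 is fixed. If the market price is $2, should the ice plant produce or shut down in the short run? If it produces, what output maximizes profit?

Strip out fixed cost: VC = 12q - 6q^2 + q^3. Then AVC = 12 - 6q + q^2 and MC = 12 - 12q + 3q^2.
AVC hits its minimum where MC = AVC, at q = 3, giving min AVC = 12 - 6·3 + 3^2 = $3.
P = $2 lies below min AVC = $3; no output level covers variable cost.
The firm minimizes its loss by shutting down and losing only its fixed cost of $593.

Shut down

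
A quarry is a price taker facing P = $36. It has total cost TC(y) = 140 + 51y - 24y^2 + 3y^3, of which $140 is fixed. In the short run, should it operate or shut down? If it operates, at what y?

From TC, MC = TC'(y) = 51 - 48y + 9y^2 and AVC = VC/y = 51 - 24y + 3y^2.
AVC is minimized where dAVC/dy = -24 + 6y = 0, at y = 4; min AVC = 51 - 24·4 + 3·4^2 = $3.
Since P = $36 ≥ min AVC = $3, price covers variable cost and the firm should produce.
P = MC gives 15 - 48y + 9y^2 = 0, with roots 1/3 and 5. Take the larger (rising MC): y* = 5.
Check: AVC at y = 5 is $6 ≤ P, so revenue covers variable cost.
Profit = P·y − TC = 36·5 − 170 = $10.

Produce at y = 5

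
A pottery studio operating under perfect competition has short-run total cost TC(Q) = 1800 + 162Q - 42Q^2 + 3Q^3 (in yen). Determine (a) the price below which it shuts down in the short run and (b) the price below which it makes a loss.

Shutdown price = ¥15; break-even price = ¥222

AVC = 162 - 42Q + 3Q^2; minimized at Q = 7, giving min AVC = ¥15. That is the shutdown price.
ATC = 1800/Q + 162 - 42Q + 3Q^2. Setting dATC/dQ = −1800/Q^2 − 42 + 6Q = 0 gives Q = 10 (since 6·10^3 − 42·10^2 = 1800).
min ATC = 1800/10 + 162 − 42·10 + 3·10^2 = ¥222. That is the break-even price.
For ¥15 ≤ P < ¥222 the firm produces at a loss; below ¥15 it shuts down.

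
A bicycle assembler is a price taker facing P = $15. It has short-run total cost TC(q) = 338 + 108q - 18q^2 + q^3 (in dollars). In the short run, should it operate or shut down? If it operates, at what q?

Strip out fixed cost: VC = 108q - 18q^2 + q^3. Then AVC = 108 - 18q + q^2 and MC = 108 - 36q + 3q^2.
The AVC parabola has its vertex at q = 18/2 = 9, where AVC = 108 - 18·9 + 9^2 = $27.
Since P = $15 < min AVC = $27, price fails to cover variable cost at any output.
Best response: produce nothing and absorb the $338 fixed cost.

Shut down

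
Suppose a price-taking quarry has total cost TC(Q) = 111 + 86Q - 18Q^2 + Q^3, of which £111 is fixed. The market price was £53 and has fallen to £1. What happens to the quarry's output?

Output falls from 11 to 0 (the firm shuts down)

MC = 86 - 36Q + 3Q^2; the shutdown threshold is min AVC = £5 (at Q = 9).
At P = £53 ≥ min AVC, set P = MC on the rising branch: Q = 11.
At P = £1 < min AVC = £5, price no longer covers variable cost at any output, so the firm shuts down: Q = 0.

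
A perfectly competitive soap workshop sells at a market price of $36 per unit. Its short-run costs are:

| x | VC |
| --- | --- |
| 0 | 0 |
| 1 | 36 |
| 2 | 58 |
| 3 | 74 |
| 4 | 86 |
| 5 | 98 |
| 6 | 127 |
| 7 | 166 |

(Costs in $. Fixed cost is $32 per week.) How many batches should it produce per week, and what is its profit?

Tabulate TR − TC: x=0: -32; x=1: -32; x=2: -18; x=3: 2; x=4: 26; x=5: 50; x=6: 57; x=7: 54.
Profit is maximized at x = 6. AVC there is 127/6 = $21.17 ≤ P, so producing beats shutting down (which would give -$32).

x = 6; profit = $57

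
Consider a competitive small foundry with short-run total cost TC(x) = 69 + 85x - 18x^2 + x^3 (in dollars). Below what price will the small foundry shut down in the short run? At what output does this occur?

Short-run supply begins at min AVC. From VC = 85x - 18x^2 + x^3, AVC = 85 - 18x + x^2.
dAVC/dx = -18 + 2x = 0 gives x = 9. min AVC = 85 - 18·9 + 9^2 = 4.
For P < $4 the firm produces nothing.

$4 per unit, at x = 9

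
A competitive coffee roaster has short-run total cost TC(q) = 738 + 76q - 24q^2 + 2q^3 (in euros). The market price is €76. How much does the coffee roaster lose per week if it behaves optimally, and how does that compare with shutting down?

Profit = -€226 at q = 8

AVC = 76 - 24q + 2q^2 has its minimum €4 at q = 6; price €76 clears that bar, so the firm operates.
With MC = 76 - 48q + 6q^2, P = MC on the upward-sloping part at q* = 8.
TR = 76·8 = 608. TC = 738 + 96 = 834. Profit = 608 − 834 = -€226.
That loss of €226 beats the €738 the firm would lose by shutting down; producing recovers €512 of fixed cost.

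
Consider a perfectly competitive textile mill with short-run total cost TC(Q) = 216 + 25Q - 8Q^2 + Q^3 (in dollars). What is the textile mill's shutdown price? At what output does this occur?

$9 per unit, at Q = 4

Short-run supply begins at min AVC. From VC = 25Q - 8Q^2 + Q^3, AVC = 25 - 8Q + Q^2.
At the minimum of AVC, MC = AVC. MC = 25 - 16Q + 3Q^2; setting MC = AVC gives 2Q^2 - 8Q = 0, so Q = 4. min AVC = 9.
So the shutdown price is $9.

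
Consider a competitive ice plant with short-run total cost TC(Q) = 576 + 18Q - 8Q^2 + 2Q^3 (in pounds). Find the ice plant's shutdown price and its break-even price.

Shutdown price = min AVC. AVC = 18 - 8Q + 2Q^2, with vertex at Q = 2 and minimum £10.
ATC = 576/Q + 18 - 8Q + 2Q^2. Setting dATC/dQ = −576/Q^2 − 8 + 4Q = 0 gives Q = 6 (since 4·6^3 − 8·6^2 = 576).
min ATC = 576/6 + 18 − 8·6 + 2·6^2 = £138. That is the break-even price.
For £10 ≤ P < £138 the firm produces at a loss; below £10 it shuts down.

Shutdown price = £10; break-even price = £138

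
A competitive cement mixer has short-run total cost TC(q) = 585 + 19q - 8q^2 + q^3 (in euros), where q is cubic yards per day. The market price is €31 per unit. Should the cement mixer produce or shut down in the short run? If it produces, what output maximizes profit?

Variable cost is VC = 19q - 8q^2 + q^3, so AVC = VC/q = 19 - 8q + q^2 and MC = dTC/dq = 19 - 16q + 3q^2.
AVC hits its minimum where MC = AVC, at q = 4, giving min AVC = 19 - 8·4 + 4^2 = €3.
P = €31 exceeds min AVC = €3, so the firm stays open.
P = MC gives -12 - 16q + 3q^2 = 0, with roots -2/3 and 6. Take the larger (rising MC): q* = 6.
Check: AVC at q = 6 is €7 ≤ P, so revenue covers variable cost.
Profit = P·q − TC = 31·6 − 627 = -€441, a loss, but smaller than the €585 fixed cost the firm would lose by shutting down.

Produce at q = 6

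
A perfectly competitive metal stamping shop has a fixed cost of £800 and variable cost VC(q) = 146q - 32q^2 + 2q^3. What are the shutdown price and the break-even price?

AVC = 146 - 32q + 2q^2; minimized at q = 8, giving min AVC = £18. That is the shutdown price.
ATC = 800/q + 146 - 32q + 2q^2. Setting dATC/dq = −800/q^2 − 32 + 4q = 0 gives q = 10 (since 4·10^3 − 32·10^2 = 800).
min ATC = 800/10 + 146 − 32·10 + 2·10^2 = £106. That is the break-even price.
Between these two prices the firm operates at a loss; above £106 it earns a profit.

Shutdown price = £18; break-even price = £106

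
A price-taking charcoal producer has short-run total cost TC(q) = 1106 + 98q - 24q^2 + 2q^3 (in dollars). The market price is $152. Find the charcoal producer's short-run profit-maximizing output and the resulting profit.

AVC = 98 - 24q + 2q^2 has its minimum $26 at q = 6; price $152 clears that bar, so the firm operates.
With MC = 98 - 48q + 6q^2, P = MC on the upward-sloping part at q* = 9.
TR = 152·9 = 1368. TC = 1106 + 396 = 1502. Profit = 1368 − 1502 = -$134.
Shutting down would mean losing the fixed cost of $1106, so operating at a loss of $134 is better by $972.

Profit = -$134 at q = 9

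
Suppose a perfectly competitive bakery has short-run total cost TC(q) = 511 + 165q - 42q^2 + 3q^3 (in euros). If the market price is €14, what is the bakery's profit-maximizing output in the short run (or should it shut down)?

From TC, MC = TC'(q) = 165 - 84q + 9q^2 and AVC = VC/q = 165 - 42q + 3q^2.
AVC is minimized where dAVC/dq = -42 + 6q = 0, at q = 7; min AVC = 165 - 42·7 + 3·7^2 = €18.
With P < min AVC (€14 < €18), every unit sold adds to the loss.
The firm minimizes its loss by shutting down and losing only its fixed cost of €511.

Shut down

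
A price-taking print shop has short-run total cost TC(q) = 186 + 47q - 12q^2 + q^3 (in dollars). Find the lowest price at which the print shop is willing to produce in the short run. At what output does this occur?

Short-run supply begins at min AVC. From VC = 47q - 12q^2 + q^3, AVC = 47 - 12q + q^2.
dAVC/dq = -12 + 2q = 0 gives q = 6. min AVC = 47 - 12·6 + 6^2 = 11.
The firm shuts down for any P below $11.

$11 per unit, at q = 6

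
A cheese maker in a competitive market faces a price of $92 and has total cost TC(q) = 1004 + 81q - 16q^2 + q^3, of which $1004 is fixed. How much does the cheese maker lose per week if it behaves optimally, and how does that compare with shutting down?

AVC = 81 - 16q + q^2; min AVC = $17 at q = 8. Since P = $92 ≥ min AVC, the firm produces.
With MC = 81 - 32q + 3q^2, P = MC on the upward-sloping part at q* = 11.
TR = 92·11 = 1012. TC = 1004 + 286 = 1290. Profit = 1012 − 1290 = -$278.
Shutting down would mean losing the fixed cost of $1004, so operating at a loss of $278 is better by $726.

Profit = -$278 at q = 11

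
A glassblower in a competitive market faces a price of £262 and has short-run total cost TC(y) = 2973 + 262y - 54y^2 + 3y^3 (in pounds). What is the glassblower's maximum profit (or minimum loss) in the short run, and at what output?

AVC = 262 - 54y + 3y^2; min AVC = £19 at y = 9. Since P = £262 ≥ min AVC, the firm produces.
MC = 262 - 108y + 9y^2. Setting P = MC and taking the root on the rising branch gives y* = 12.
TR = 262·12 = 3144. TC = 2973 + 552 = 3525. Profit = 3144 − 3525 = -£381.
By producing, the firm covers all variable cost plus £2592 of fixed cost; shutting down would lose the full £2973.

Profit = -£381 at y = 12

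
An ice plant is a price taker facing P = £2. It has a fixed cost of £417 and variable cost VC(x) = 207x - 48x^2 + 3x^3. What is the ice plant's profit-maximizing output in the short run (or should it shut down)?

From TC, MC = TC'(x) = 207 - 96x + 9x^2 and AVC = VC/x = 207 - 48x + 3x^2.
AVC hits its minimum where MC = AVC, at x = 8, giving min AVC = 207 - 48·8 + 3·8^2 = £15.
P = £2 lies below min AVC = £15; no output level covers variable cost.
Best response: produce nothing and absorb the £417 fixed cost.

Shut down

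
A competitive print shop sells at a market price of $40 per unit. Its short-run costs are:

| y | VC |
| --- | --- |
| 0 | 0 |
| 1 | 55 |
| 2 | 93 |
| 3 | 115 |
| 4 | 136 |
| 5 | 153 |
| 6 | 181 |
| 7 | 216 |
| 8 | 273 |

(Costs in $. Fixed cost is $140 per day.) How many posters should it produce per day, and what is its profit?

Profit at each row (π = 40y − TC): y=0: -140; y=1: -155; y=2: -153; y=3: -135; y=4: -116; y=5: -93; y=6: -81; y=7: -76; y=8: -93.
Profit is maximized at y = 7. AVC there is 216/7 = $30.86 ≤ P, so producing beats shutting down (which would give -$140).

y = 7; profit = -$76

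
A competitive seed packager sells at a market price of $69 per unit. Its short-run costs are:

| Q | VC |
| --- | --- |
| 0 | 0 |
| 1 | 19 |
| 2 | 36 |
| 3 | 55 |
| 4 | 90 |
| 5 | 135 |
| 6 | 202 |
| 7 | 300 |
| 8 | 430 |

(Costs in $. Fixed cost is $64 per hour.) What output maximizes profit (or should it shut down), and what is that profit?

Compute π = P·Q − TC at each output: Q=0: -64; Q=1: -14; Q=2: 38; Q=3: 88; Q=4: 122; Q=5: 146; Q=6: 148; Q=7: 119; Q=8: 58.
Profit is maximized at Q = 6. AVC there is 202/6 = $33.67 ≤ P, so producing beats shutting down (which would give -$64).

Q = 6; profit = $148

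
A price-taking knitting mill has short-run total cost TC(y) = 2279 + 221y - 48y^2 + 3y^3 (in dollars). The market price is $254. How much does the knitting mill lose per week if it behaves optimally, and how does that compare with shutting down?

Profit = -$101 at y = 11

AVC = 221 - 48y + 3y^2; min AVC = $29 at y = 8. Since P = $254 ≥ min AVC, the firm produces.
MC = 221 - 96y + 9y^2. Setting P = MC and taking the root on the rising branch gives y* = 11.
TR = 254·11 = 2794. TC = 2279 + 616 = 2895. Profit = 2794 − 2895 = -$101.
That loss of $101 beats the $2279 the firm would lose by shutting down; producing recovers $2178 of fixed cost.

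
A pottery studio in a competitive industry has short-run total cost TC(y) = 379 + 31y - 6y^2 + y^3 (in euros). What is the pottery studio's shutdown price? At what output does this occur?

The firm shuts down when price falls below the minimum of average variable cost. AVC = VC/y = 31 - 6y + y^2.
At the minimum of AVC, MC = AVC. MC = 31 - 12y + 3y^2; setting MC = AVC gives 2y^2 - 6y = 0, so y = 3. min AVC = 22.
So the shutdown price is €22.

€22 per unit, at y = 3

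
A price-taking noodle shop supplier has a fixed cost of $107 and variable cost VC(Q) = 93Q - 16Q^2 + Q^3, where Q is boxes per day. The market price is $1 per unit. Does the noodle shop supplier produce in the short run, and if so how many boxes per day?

From TC, MC = TC'(Q) = 93 - 32Q + 3Q^2 and AVC = VC/Q = 93 - 16Q + Q^2.
The AVC parabola has its vertex at Q = 16/2 = 8, where AVC = 93 - 16·8 + 8^2 = $29.
With P < min AVC ($1 < $29), every unit sold adds to the loss.
Shutting down limits the loss to fixed cost, $107.

Shut down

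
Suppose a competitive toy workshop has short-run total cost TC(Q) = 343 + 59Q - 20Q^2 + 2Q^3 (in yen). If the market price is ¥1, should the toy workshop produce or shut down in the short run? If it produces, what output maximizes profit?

Shut down

Variable cost is VC = 59Q - 20Q^2 + 2Q^3, so AVC = VC/Q = 59 - 20Q + 2Q^2 and MC = dTC/dQ = 59 - 40Q + 6Q^2.
AVC hits its minimum where MC = AVC, at Q = 5, giving min AVC = 59 - 20·5 + 2·5^2 = ¥9.
Since P = ¥1 < min AVC = ¥9, price fails to cover variable cost at any output.
Best response: produce nothing and absorb the ¥343 fixed cost.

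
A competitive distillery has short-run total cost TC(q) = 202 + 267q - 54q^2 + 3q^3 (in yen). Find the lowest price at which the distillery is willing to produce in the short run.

¥24 per unit

The firm shuts down when price falls below the minimum of average variable cost. AVC = VC/q = 267 - 54q + 3q^2.
dAVC/dq = -54 + 6q = 0 gives q = 9. min AVC = 267 - 54·9 + 3·9^2 = 24.
For P < ¥24 the firm produces nothing.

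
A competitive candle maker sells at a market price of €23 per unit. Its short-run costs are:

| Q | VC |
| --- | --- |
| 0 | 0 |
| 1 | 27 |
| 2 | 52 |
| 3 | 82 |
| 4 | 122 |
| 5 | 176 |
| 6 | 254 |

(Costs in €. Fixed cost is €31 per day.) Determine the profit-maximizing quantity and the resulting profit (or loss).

Q = 0 (shut down); profit = -€31

Compute π = P·Q − TC at each output: Q=0: -31; Q=1: -35; Q=2: -37; Q=3: -44; Q=4: -61; Q=5: -92; Q=6: -147.
Profit is highest at Q = 0. Equivalently, the lowest AVC in the table is 52/2 ≈ €26 at Q = 2, and P = €23 falls below it — price never covers variable cost, so the firm shuts down and loses only its fixed cost.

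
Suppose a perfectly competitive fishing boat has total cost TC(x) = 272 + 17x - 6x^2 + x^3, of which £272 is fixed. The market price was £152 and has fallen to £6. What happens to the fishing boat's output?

Output falls from 9 to 0 (the firm shuts down)

AVC = 17 - 6x + x^2, minimized at x = 3 where min AVC = £8. MC = 17 - 12x + 3x^2.
At P = £152 ≥ min AVC, set P = MC on the rising branch: x = 9.
At P = £6 < min AVC = £8, price no longer covers variable cost at any output, so the firm shuts down: x = 0.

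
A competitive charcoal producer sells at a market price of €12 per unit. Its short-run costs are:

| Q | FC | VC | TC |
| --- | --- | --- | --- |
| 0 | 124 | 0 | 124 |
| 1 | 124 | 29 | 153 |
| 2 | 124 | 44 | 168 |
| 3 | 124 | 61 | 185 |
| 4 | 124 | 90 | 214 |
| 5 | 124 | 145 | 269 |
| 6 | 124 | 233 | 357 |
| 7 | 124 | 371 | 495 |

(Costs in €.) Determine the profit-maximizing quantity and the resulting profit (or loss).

Q = 0 (shut down); profit = -€124

Tabulate TR − TC: Q=0: -124; Q=1: -141; Q=2: -144; Q=3: -149; Q=4: -166; Q=5: -209; Q=6: -285; Q=7: -411.
Profit is highest at Q = 0. Equivalently, the lowest AVC in the table is 61/3 ≈ €20.33 at Q = 3, and P = €12 falls below it — price never covers variable cost, so the firm shuts down and loses only its fixed cost.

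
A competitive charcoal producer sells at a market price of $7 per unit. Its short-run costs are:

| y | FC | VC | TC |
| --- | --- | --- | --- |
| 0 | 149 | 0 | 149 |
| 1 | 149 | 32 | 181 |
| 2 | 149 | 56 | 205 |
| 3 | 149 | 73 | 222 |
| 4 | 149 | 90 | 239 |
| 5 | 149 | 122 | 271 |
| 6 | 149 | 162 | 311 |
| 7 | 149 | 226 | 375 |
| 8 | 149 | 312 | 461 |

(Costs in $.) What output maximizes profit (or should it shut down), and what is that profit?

y = 0 (shut down); profit = -$149

Profit at each row (π = 7y − TC): y=0: -149; y=1: -174; y=2: -191; y=3: -201; y=4: -211; y=5: -236; y=6: -269; y=7: -326; y=8: -405.
Profit is highest at y = 0. Equivalently, the lowest AVC in the table is 90/4 ≈ $22.50 at y = 4, and P = $7 falls below it — price never covers variable cost, so the firm shuts down and loses only its fixed cost.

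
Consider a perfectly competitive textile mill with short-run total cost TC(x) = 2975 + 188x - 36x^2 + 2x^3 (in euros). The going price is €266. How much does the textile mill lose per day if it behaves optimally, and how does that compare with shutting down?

Profit = -€271 at x = 13

AVC = 188 - 36x + 2x^2; min AVC = €26 at x = 9. Since P = €266 ≥ min AVC, the firm produces.
With MC = 188 - 72x + 6x^2, P = MC on the upward-sloping part at x* = 13.
TR = 266·13 = 3458. TC = 2975 + 754 = 3729. Profit = 3458 − 3729 = -€271.
That loss of €271 beats the €2975 the firm would lose by shutting down; producing recovers €2704 of fixed cost.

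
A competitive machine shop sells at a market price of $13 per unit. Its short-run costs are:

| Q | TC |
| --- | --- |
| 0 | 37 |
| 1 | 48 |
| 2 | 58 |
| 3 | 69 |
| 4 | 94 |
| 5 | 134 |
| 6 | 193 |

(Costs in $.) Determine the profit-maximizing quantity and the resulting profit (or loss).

Tabulate TR − TC: Q=0: -37; Q=1: -35; Q=2: -32; Q=3: -30; Q=4: -42; Q=5: -69; Q=6: -115.
Profit is maximized at Q = 3. AVC there is 32/3 = $10.67 ≤ P, so producing beats shutting down (which would give -$37).

Q = 3; profit = -$30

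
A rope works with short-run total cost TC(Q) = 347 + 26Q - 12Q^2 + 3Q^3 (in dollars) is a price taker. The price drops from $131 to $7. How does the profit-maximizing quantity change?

Output falls from 5 to 0 (the firm shuts down)

AVC = 26 - 12Q + 3Q^2, minimized at Q = 2 where min AVC = $14. MC = 26 - 24Q + 9Q^2.
With P = $131 above the shutdown price, P = MC gives Q = 5.
At P = $7 < min AVC = $14, price no longer covers variable cost at any output, so the firm shuts down: Q = 0.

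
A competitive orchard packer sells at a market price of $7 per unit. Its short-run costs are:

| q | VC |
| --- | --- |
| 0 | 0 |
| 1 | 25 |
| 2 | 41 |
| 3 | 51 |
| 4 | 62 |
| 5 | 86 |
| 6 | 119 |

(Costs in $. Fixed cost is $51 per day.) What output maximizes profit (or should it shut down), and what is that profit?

Profit at each row (π = 7q − TC): q=0: -51; q=1: -69; q=2: -78; q=3: -81; q=4: -85; q=5: -102; q=6: -128.
Profit is highest at q = 0. Equivalently, the lowest AVC in the table is 62/4 ≈ $15.50 at q = 4, and P = $7 falls below it — price never covers variable cost, so the firm shuts down and loses only its fixed cost.

q = 0 (shut down); profit = -$51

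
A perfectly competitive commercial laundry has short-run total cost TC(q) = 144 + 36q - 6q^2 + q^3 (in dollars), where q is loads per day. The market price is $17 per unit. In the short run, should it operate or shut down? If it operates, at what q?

From TC, MC = TC'(q) = 36 - 12q + 3q^2 and AVC = VC/q = 36 - 6q + q^2.
AVC is minimized where dAVC/dq = -6 + 2q = 0, at q = 3; min AVC = 36 - 6·3 + 3^2 = $27.
P = $17 lies below min AVC = $27; no output level covers variable cost.
Shutting down limits the loss to fixed cost, $144.

Shut down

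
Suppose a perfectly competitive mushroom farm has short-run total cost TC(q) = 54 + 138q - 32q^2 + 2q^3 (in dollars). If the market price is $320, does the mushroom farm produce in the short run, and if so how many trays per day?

Produce at q = 13

From TC, MC = TC'(q) = 138 - 64q + 6q^2 and AVC = VC/q = 138 - 32q + 2q^2.
AVC is minimized where dAVC/dq = -32 + 4q = 0, at q = 8; min AVC = 138 - 32·8 + 2·8^2 = $10.
P = $320 exceeds min AVC = $10, so the firm stays open.
P = MC gives -182 - 64q + 6q^2 = 0, with roots -7/3 and 13. Take the larger (rising MC): q* = 13.
Check: AVC at q = 13 is $60 ≤ P, so revenue covers variable cost.
Profit = P·q − TC = 320·13 − 834 = $3326.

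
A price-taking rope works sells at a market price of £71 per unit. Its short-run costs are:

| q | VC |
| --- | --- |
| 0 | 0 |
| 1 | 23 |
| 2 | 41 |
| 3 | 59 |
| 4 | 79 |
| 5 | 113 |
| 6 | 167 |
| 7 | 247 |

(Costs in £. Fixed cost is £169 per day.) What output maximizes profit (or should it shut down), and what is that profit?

Profit at each row (π = 71q − TC): q=0: -169; q=1: -121; q=2: -68; q=3: -15; q=4: 36; q=5: 73; q=6: 90; q=7: 81.
Profit is maximized at q = 6. AVC there is 167/6 = £27.83 ≤ P, so producing beats shutting down (which would give -£169).

q = 6; profit = £90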